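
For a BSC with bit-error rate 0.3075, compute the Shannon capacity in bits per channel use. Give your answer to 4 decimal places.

0.1097 bits

Binary symmetric channel: C = 1 − h₂(ε) where h₂ is the binary entropy function.
h₂(0.3075) = −0.3075·log₂0.3075 − 0.6925·log₂0.6925 = 0.8903.
C = 1 − 0.8903 = 0.1097 bits per channel use.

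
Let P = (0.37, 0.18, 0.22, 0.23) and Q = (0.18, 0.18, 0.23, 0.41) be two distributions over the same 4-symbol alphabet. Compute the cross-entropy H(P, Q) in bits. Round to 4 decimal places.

2.1230 bits

H(P,Q) = −Σ p·log₂ q.
  −0.37·log₂(0.18) = 0.91535
  −0.18·log₂(0.18) = 0.44531
  −0.22·log₂(0.23) = 0.46646
  −0.23·log₂(0.41) = 0.29585
H(P,Q) = 2.1230 bits.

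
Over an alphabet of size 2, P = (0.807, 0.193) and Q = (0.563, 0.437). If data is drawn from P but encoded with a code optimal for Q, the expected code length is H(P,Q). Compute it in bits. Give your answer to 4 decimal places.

H(P,Q) = −Σ p·log₂ q.
  −0.807·log₂(0.563) = 0.66884
  −0.193·log₂(0.437) = 0.23050
H(P,Q) = 0.8993 bits.

0.8993 bits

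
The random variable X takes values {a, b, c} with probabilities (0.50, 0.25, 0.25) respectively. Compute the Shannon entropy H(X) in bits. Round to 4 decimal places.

H(X) = −Σ p·log₂ p.
  −(0.50)·log₂(0.50) = 0.50000
  −(0.25)·log₂(0.25) = 0.50000
  −(0.25)·log₂(0.25) = 0.50000
Sum: 0.50000 + 0.50000 + 0.50000 = 1.5000 bits.

1.5000 bits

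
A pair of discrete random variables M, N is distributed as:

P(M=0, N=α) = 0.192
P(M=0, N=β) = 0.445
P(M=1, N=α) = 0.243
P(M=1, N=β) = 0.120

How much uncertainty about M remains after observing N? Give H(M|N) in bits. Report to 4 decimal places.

Chain rule: H(M|N) = H(M,N) − H(N).
Marginals: p(M) = (0.6370, 0.3630), p(N) = (0.4350, 0.5650).
H(M,N) = 1.8400 bits; H(N) = 0.9878 bits.
H(M|N) = 1.8400 − 0.9878 = 0.8522 bits.

0.8522 bits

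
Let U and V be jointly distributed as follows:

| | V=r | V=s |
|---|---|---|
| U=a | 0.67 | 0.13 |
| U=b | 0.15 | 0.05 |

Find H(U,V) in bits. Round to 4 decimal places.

1.3964 bits

H(U,V) = −Σ p(x,y)·log₂ p(x,y) over all 4 cells.
  cell (a,r): −0.67·log₂0.67 = 0.38710
  cell (a,s): −0.13·log₂0.13 = 0.38264
  cell (b,r): −0.15·log₂0.15 = 0.41054
  cell (b,s): −0.05·log₂0.05 = 0.21610
Sum = 1.3964 bits.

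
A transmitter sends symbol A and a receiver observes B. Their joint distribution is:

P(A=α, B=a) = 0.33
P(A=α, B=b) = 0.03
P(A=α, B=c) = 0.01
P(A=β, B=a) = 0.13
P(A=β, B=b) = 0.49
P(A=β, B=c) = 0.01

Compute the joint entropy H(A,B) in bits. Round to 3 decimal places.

1.699 bits

H(A,B) = −Σ p(x,y)·log₂ p(x,y) over all 6 cells.
  cell (α,a): −0.33·log₂0.33 = 0.5278
  cell (α,b): −0.03·log₂0.03 = 0.1518
  cell (α,c): −0.01·log₂0.01 = 0.0664
  cell (β,a): −0.13·log₂0.13 = 0.3826
  cell (β,b): −0.49·log₂0.49 = 0.5043
  cell (β,c): −0.01·log₂0.01 = 0.0664
Sum = 1.699 bits.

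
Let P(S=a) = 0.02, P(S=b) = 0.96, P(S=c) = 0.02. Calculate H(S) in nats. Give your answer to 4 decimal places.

H(S) = −Σ p·ln p.
  −(0.02)·ln(0.02) = 0.07824
  −(0.96)·ln(0.96) = 0.03919
  −(0.02)·ln(0.02) = 0.07824
Sum: 0.07824 + 0.03919 + 0.07824 = 0.1957 nats.

0.1957 nats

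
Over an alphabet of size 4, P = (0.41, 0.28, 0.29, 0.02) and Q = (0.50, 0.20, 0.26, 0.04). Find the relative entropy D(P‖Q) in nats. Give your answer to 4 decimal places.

0.0307 nats

D(P‖Q) = Σ p·ln(p/q).
  0.41·ln(0.41/0.50) = -0.08136
  0.28·ln(0.28/0.20) = 0.09421
  0.29·ln(0.29/0.26) = 0.03167
  0.02·ln(0.02/0.04) = -0.01386
D(P‖Q) = 0.0307 nats.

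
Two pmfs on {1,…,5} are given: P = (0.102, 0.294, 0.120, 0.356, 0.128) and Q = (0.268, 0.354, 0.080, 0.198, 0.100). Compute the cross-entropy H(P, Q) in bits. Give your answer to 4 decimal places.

H(P,Q) = −Σ p·log₂ q.
  −0.102·log₂(0.268) = 0.19377
  −0.294·log₂(0.354) = 0.44046
  −0.120·log₂(0.080) = 0.43726
  −0.356·log₂(0.198) = 0.83177
  −0.128·log₂(0.100) = 0.42521
H(P,Q) = 2.3285 bits.

2.3285 bits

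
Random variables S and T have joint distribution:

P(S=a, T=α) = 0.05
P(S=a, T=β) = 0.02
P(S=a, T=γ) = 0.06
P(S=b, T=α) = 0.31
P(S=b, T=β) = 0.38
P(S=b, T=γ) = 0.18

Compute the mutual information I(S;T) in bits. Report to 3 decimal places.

Marginals: p(S) = (0.1300, 0.8700), p(T) = (0.3600, 0.4000, 0.2400).
I(S;T) = H(S) + H(T) − H(S,T).
H(S) = 0.5574, H(T) = 1.5535, H(S,T) = 2.0721.
I(S;T) = 0.5574 + 1.5535 − 2.0721 = 0.039 bits.

0.039 bits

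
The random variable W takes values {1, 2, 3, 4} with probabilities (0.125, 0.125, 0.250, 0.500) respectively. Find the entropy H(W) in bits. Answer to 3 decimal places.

1.750 bits

H(W) = −Σ p·log₂ p.
  −(0.125)·log₂(0.125) = 0.3750
  −(0.125)·log₂(0.125) = 0.3750
  −(0.250)·log₂(0.250) = 0.5000
  −(0.500)·log₂(0.500) = 0.5000
Sum: 0.3750 + 0.3750 + 0.5000 + 0.5000 = 1.750 bits.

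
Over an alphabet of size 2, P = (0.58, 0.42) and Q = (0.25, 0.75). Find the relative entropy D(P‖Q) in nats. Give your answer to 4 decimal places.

D(P‖Q) = Σ p·ln(p/q).
  0.58·ln(0.58/0.25) = 0.48811
  0.42·ln(0.42/0.75) = -0.24352
D(P‖Q) = 0.2446 nats.

0.2446 nats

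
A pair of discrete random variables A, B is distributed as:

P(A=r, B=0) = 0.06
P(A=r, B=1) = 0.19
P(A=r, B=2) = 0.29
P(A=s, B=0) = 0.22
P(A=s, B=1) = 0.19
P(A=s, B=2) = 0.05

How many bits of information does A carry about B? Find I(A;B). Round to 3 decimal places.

0.201 bits

Marginals: p(A) = (0.5400, 0.4600), p(B) = (0.2800, 0.3800, 0.3400).
I(A;B) = Σ p(x,y)·log₂[p(x,y)/(p(x)p(y))].
  (r,0): 0.06·log₂(0.3968) = -0.0800
  (r,1): 0.19·log₂(0.9259) = -0.0211
  (r,2): 0.29·log₂(1.5795) = 0.1913
  (s,0): 0.22·log₂(1.7081) = 0.1699
  (s,1): 0.19·log₂(1.0870) = 0.0229
  (s,2): 0.05·log₂(0.3197) = -0.0823
Sum = 0.201 bits.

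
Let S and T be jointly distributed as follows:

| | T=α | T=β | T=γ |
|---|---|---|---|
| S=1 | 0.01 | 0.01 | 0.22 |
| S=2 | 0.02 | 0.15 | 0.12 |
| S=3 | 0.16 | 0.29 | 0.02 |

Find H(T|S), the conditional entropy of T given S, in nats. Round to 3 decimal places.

Marginals: p(S) = (0.2400, 0.2900, 0.4700), p(T) = (0.1900, 0.4500, 0.3600).
H(T|S) = Σ p(S) · H(T|S=·).
  S=1: p=0.2400, H(T|S=1) = 0.3446
  S=2: p=0.2900, H(T|S=2) = 0.8905
  S=3: p=0.4700, H(T|S=3) = 0.7991
Weighted sum = 0.717 nats.

0.717 nats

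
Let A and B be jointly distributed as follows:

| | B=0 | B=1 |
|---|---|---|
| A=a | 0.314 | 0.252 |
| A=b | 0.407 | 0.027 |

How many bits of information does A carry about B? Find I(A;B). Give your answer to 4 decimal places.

0.1471 bits

Marginals: p(A) = (0.5660, 0.4340), p(B) = (0.7210, 0.2790).
I(A;B) = H(A) + H(B) − H(A,B).
H(A) = 0.9874, H(B) = 0.8541, H(A,B) = 1.6944.
I(A;B) = 0.9874 + 0.8541 − 1.6944 = 0.1471 bits.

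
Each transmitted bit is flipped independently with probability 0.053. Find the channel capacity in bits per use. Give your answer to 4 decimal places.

Binary symmetric channel: C = 1 − h₂(ε) where h₂ is the binary entropy function.
h₂(0.053) = −0.053·log₂0.053 − 0.947·log₂0.947 = 0.2990.
C = 1 − 0.2990 = 0.7010 bits per channel use.

0.7010 bits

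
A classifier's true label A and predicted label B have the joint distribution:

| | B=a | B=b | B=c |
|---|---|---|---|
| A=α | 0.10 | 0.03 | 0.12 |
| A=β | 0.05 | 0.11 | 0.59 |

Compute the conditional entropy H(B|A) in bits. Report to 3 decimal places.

1.055 bits

Chain rule: H(B|A) = H(A,B) − H(A).
Marginals: p(A) = (0.2500, 0.7500), p(B) = (0.1500, 0.1400, 0.7100).
H(A,B) = 1.8665 bits; H(A) = 0.8113 bits.
H(B|A) = 1.8665 − 0.8113 = 1.055 bits.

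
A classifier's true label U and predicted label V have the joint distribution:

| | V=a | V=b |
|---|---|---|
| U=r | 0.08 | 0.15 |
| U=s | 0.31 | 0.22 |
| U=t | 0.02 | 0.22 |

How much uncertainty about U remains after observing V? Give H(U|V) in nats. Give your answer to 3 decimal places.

Chain rule: H(U|V) = H(U,V) − H(V).
Marginals: p(U) = (0.2300, 0.5300, 0.2400), p(V) = (0.4100, 0.5900).
H(U,V) = 1.5941 nats; H(V) = 0.6769 nats.
H(U|V) = 1.5941 − 0.6769 = 0.917 nats.

0.917 nats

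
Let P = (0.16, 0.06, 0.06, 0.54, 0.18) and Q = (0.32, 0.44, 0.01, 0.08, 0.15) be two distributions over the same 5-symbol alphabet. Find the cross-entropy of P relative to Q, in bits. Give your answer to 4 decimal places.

H(P,Q) = −Σ p·log₂ q.
  −0.16·log₂(0.32) = 0.26302
  −0.06·log₂(0.44) = 0.07107
  −0.06·log₂(0.01) = 0.39863
  −0.54·log₂(0.08) = 1.96768
  −0.18·log₂(0.15) = 0.49265
H(P,Q) = 3.1930 bits.

3.1930 bits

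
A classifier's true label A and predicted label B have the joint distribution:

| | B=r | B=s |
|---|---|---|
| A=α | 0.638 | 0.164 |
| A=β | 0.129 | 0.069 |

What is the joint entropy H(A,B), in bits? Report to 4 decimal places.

H(A,B) = −Σ p(x,y)·log₂ p(x,y) over all 4 cells.
  cell (α,r): −0.638·log₂0.638 = 0.41366
  cell (α,s): −0.164·log₂0.164 = 0.42775
  cell (β,r): −0.129·log₂0.129 = 0.38114
  cell (β,s): −0.069·log₂0.069 = 0.26615
Sum = 1.4887 bits.

1.4887 bits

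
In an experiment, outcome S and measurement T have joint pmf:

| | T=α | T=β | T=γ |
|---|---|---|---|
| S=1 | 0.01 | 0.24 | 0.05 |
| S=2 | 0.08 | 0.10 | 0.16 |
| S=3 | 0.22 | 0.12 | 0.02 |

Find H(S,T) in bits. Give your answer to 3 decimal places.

H(S,T) = −Σ p(x,y)·log₂ p(x,y) over all 9 cells.
  cell (1,α): −0.01·log₂0.01 = 0.0664
  cell (1,β): −0.24·log₂0.24 = 0.4941
  cell (1,γ): −0.05·log₂0.05 = 0.2161
  cell (2,α): −0.08·log₂0.08 = 0.2915
  cell (2,β): −0.10·log₂0.10 = 0.3322
  cell (2,γ): −0.16·log₂0.16 = 0.4230
  cell (3,α): −0.22·log₂0.22 = 0.4806
  cell (3,β): −0.12·log₂0.12 = 0.3671
  cell (3,γ): −0.02·log₂0.02 = 0.1129
Sum = 2.784 bits.

2.784 bits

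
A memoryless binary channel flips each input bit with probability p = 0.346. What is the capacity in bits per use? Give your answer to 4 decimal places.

0.0696 bits

Binary symmetric channel: C = 1 − h₂(ε) where h₂ is the binary entropy function.
h₂(0.346) = −0.346·log₂0.346 − 0.654·log₂0.654 = 0.9304.
C = 1 − 0.9304 = 0.0696 bits per channel use.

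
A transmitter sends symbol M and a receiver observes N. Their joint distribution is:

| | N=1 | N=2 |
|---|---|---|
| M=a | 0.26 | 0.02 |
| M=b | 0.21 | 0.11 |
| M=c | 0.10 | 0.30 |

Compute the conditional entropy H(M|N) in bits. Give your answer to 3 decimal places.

1.309 bits

Marginals: p(M) = (0.2800, 0.3200, 0.4000), p(N) = (0.5700, 0.4300).
H(M|N) = Σ p(N) · H(M|N=·).
  N=1: p=0.5700, H(M|N=1) = 1.4878
  N=2: p=0.4300, H(M|N=2) = 1.0714
Weighted sum = 1.309 bits.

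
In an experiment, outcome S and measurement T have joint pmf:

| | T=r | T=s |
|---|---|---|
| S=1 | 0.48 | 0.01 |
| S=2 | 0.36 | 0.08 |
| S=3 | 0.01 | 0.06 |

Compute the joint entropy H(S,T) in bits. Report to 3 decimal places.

1.707 bits

H(S,T) = −Σ p(x,y)·log₂ p(x,y) over all 6 cells.
  cell (1,r): −0.48·log₂0.48 = 0.5083
  cell (1,s): −0.01·log₂0.01 = 0.0664
  cell (2,r): −0.36·log₂0.36 = 0.5306
  cell (2,s): −0.08·log₂0.08 = 0.2915
  cell (3,r): −0.01·log₂0.01 = 0.0664
  cell (3,s): −0.06·log₂0.06 = 0.2435
Sum = 1.707 bits.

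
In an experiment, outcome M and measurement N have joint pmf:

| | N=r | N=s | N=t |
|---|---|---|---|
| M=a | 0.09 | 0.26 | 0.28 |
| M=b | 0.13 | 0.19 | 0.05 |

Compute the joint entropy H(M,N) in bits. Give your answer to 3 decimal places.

H(M,N) = −Σ p(x,y)·log₂ p(x,y) over all 6 cells.
  cell (a,r): −0.09·log₂0.09 = 0.3127
  cell (a,s): −0.26·log₂0.26 = 0.5053
  cell (a,t): −0.28·log₂0.28 = 0.5142
  cell (b,r): −0.13·log₂0.13 = 0.3826
  cell (b,s): −0.19·log₂0.19 = 0.4552
  cell (b,t): −0.05·log₂0.05 = 0.2161
Sum = 2.386 bits.

2.386 bits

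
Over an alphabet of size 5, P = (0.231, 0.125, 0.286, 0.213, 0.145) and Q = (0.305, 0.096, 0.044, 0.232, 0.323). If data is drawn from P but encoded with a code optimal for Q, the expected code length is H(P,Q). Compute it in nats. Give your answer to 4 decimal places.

1.9356 nats

H(P,Q) = −Σ p·ln q.
  −0.231·ln(0.305) = 0.27430
  −0.125·ln(0.096) = 0.29293
  −0.286·ln(0.044) = 0.89334
  −0.213·ln(0.232) = 0.31120
  −0.145·ln(0.323) = 0.16386
H(P,Q) = 1.9356 nats.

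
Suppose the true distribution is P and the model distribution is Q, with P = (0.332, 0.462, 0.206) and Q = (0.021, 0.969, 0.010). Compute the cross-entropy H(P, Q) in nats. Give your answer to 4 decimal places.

2.2458 nats

H(P,Q) = −Σ p·ln q.
  −0.332·ln(0.021) = 1.28259
  −0.462·ln(0.969) = 0.01455
  −0.206·ln(0.010) = 0.94867
H(P,Q) = 2.2458 nats.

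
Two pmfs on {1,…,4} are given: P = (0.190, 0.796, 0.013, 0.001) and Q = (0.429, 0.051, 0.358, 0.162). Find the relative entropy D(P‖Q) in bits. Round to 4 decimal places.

2.8627 bits

D(P‖Q) = Σ p·log₂(p/q).
  0.190·log₂(0.190/0.429) = -0.22325
  0.796·log₂(0.796/0.051) = 3.15550
  0.013·log₂(0.013/0.358) = -0.06218
  0.001·log₂(0.001/0.162) = -0.00734
D(P‖Q) = 2.8627 bits.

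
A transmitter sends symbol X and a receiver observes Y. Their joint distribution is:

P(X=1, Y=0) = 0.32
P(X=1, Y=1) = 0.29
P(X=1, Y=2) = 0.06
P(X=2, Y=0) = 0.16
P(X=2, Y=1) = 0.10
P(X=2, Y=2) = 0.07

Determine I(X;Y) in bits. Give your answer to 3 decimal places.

0.024 bits

Marginals: p(X) = (0.6700, 0.3300), p(Y) = (0.4800, 0.3900, 0.1300).
I(X;Y) = Σ p(x,y)·log₂[p(x,y)/(p(x)p(y))].
  (1,0): 0.32·log₂(0.9950) = -0.0023
  (1,1): 0.29·log₂(1.1098) = 0.0436
  (1,2): 0.06·log₂(0.6889) = -0.0323
  (2,0): 0.16·log₂(1.0101) = 0.0023
  (2,1): 0.10·log₂(0.7770) = -0.0364
  (2,2): 0.07·log₂(1.6317) = 0.0494
Sum = 0.024 bits.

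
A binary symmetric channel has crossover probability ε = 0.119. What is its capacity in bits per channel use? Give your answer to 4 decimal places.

Binary symmetric channel: C = 1 − h₂(ε) where h₂ is the binary entropy function.
h₂(0.119) = −0.119·log₂0.119 − 0.881·log₂0.881 = 0.5265.
C = 1 − 0.5265 = 0.4735 bits per channel use.

0.4735 bits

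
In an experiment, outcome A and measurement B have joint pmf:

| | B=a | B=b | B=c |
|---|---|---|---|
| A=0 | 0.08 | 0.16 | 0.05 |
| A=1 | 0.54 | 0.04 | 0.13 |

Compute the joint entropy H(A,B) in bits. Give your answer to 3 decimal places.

H(A,B) = −Σ p(x,y)·log₂ p(x,y) over all 6 cells.
  cell (0,a): −0.08·log₂0.08 = 0.2915
  cell (0,b): −0.16·log₂0.16 = 0.4230
  cell (0,c): −0.05·log₂0.05 = 0.2161
  cell (1,a): −0.54·log₂0.54 = 0.4800
  cell (1,b): −0.04·log₂0.04 = 0.1858
  cell (1,c): −0.13·log₂0.13 = 0.3826
Sum = 1.979 bits.

1.979 bits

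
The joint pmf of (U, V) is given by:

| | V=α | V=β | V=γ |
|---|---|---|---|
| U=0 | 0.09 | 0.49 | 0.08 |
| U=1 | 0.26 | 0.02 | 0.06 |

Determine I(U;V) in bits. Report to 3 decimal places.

0.377 bits

Marginals: p(U) = (0.6600, 0.3400), p(V) = (0.3500, 0.5100, 0.1400).
I(U;V) = Σ p(x,y)·log₂[p(x,y)/(p(x)p(y))].
  (0,α): 0.09·log₂(0.3896) = -0.1224
  (0,β): 0.49·log₂(1.4557) = 0.2655
  (0,γ): 0.08·log₂(0.8658) = -0.0166
  (1,α): 0.26·log₂(2.1849) = 0.2932
  (1,β): 0.02·log₂(0.1153) = -0.0623
  (1,γ): 0.06·log₂(1.2605) = 0.0200
Sum = 0.377 bits.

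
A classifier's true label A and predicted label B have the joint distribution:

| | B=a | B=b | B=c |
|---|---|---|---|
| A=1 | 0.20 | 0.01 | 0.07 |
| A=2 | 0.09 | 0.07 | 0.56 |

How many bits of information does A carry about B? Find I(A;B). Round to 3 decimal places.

Marginals: p(A) = (0.2800, 0.7200), p(B) = (0.2900, 0.0800, 0.6300).
I(A;B) = Σ p(x,y)·log₂[p(x,y)/(p(x)p(y))].
  (1,a): 0.20·log₂(2.4631) = 0.2601
  (1,b): 0.01·log₂(0.4464) = -0.0116
  (1,c): 0.07·log₂(0.3968) = -0.0933
  (2,a): 0.09·log₂(0.4310) = -0.1093
  (2,b): 0.07·log₂(1.2153) = 0.0197
  (2,c): 0.56·log₂(1.2346) = 0.1702
Sum = 0.236 bits.

0.236 bits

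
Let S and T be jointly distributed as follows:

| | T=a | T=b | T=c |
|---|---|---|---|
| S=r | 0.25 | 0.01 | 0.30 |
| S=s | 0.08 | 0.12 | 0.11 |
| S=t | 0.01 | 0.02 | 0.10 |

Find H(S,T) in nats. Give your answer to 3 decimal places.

H(S,T) = −Σ p(x,y)·ln p(x,y) over all 9 cells.
  cell (r,a): −0.25·ln0.25 = 0.3466
  cell (r,b): −0.01·ln0.01 = 0.0461
  cell (r,c): −0.30·ln0.30 = 0.3612
  cell (s,a): −0.08·ln0.08 = 0.2021
  cell (s,b): −0.12·ln0.12 = 0.2544
  cell (s,c): −0.11·ln0.11 = 0.2428
  cell (t,a): −0.01·ln0.01 = 0.0461
  cell (t,b): −0.02·ln0.02 = 0.0782
  cell (t,c): −0.10·ln0.10 = 0.2303
Sum = 1.808 nats.

1.808 nats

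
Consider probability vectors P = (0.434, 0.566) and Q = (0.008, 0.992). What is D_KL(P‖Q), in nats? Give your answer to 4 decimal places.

1.4156 nats

D(P‖Q) = Σ p·ln(p/q).
  0.434·ln(0.434/0.008) = 1.73322
  0.566·ln(0.566/0.992) = -0.31760
D(P‖Q) = 1.4156 nats.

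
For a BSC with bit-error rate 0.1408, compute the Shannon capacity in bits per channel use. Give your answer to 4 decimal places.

0.4137 bits

Binary symmetric channel: C = 1 − h₂(ε) where h₂ is the binary entropy function.
h₂(0.1408) = −0.1408·log₂0.1408 − 0.8592·log₂0.8592 = 0.5863.
C = 1 − 0.5863 = 0.4137 bits per channel use.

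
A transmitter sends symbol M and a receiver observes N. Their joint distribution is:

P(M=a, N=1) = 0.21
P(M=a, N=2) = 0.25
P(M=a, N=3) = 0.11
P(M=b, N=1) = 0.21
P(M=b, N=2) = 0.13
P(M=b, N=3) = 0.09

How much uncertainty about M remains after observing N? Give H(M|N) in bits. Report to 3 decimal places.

0.971 bits

Chain rule: H(M|N) = H(M,N) − H(N).
Marginals: p(M) = (0.5700, 0.4300), p(N) = (0.4200, 0.3800, 0.2000).
H(M,N) = 2.4912 bits; H(N) = 1.5205 bits.
H(M|N) = 2.4912 − 1.5205 = 0.971 bits.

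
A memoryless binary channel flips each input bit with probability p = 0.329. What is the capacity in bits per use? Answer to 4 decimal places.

Binary symmetric channel: C = 1 − h₂(ε) where h₂ is the binary entropy function.
h₂(0.329) = −0.329·log₂0.329 − 0.671·log₂0.671 = 0.9139.
C = 1 − 0.9139 = 0.0861 bits per channel use.

0.0861 bits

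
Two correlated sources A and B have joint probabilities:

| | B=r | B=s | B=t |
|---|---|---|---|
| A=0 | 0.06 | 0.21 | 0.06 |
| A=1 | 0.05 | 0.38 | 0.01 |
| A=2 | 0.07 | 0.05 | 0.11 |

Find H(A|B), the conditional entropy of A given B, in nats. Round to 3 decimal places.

0.905 nats

Chain rule: H(A|B) = H(A,B) − H(B).
Marginals: p(A) = (0.3300, 0.4400, 0.2300), p(B) = (0.1800, 0.6400, 0.1800).
H(A,B) = 1.8076 nats; H(B) = 0.9030 nats.
H(A|B) = 1.8076 − 0.9030 = 0.905 nats.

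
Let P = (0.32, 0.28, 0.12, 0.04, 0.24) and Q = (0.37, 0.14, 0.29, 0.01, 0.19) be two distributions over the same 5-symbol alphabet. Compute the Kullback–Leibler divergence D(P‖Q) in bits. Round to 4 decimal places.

D(P‖Q) = Σ p·log₂(p/q).
  0.32·log₂(0.32/0.37) = -0.06703
  0.28·log₂(0.28/0.14) = 0.28000
  0.12·log₂(0.12/0.29) = -0.15276
  0.04·log₂(0.04/0.01) = 0.08000
  0.24·log₂(0.24/0.19) = 0.08089
D(P‖Q) = 0.2211 bits.

0.2211 bits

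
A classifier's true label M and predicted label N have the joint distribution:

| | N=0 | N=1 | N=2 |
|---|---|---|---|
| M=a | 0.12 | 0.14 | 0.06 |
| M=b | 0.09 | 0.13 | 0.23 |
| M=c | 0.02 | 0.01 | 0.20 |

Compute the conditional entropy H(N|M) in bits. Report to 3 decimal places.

1.302 bits

Chain rule: H(N|M) = H(M,N) − H(M).
Marginals: p(M) = (0.3200, 0.4500, 0.2300), p(N) = (0.2300, 0.2800, 0.4900).
H(M,N) = 2.8344 bits; H(M) = 1.5321 bits.
H(N|M) = 2.8344 − 1.5321 = 1.302 bits.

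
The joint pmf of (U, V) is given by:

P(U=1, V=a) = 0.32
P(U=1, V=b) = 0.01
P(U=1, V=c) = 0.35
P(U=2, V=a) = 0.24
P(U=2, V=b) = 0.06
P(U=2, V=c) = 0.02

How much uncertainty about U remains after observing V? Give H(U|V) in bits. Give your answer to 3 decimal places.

0.705 bits

Marginals: p(U) = (0.6800, 0.3200), p(V) = (0.5600, 0.0700, 0.3700).
H(U|V) = Σ p(V) · H(U|V=·).
  V=a: p=0.5600, H(U|V=a) = 0.9852
  V=b: p=0.0700, H(U|V=b) = 0.5917
  V=c: p=0.3700, H(U|V=c) = 0.3034
Weighted sum = 0.705 bits.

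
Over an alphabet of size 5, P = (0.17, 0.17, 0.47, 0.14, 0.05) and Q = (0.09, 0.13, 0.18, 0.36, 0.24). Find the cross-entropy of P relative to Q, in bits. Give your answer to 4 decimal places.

2.5630 bits

H(P,Q) = −Σ p·log₂ q.
  −0.17·log₂(0.09) = 0.59057
  −0.17·log₂(0.13) = 0.50038
  −0.47·log₂(0.18) = 1.16275
  −0.14·log₂(0.36) = 0.20635
  −0.05·log₂(0.24) = 0.10294
H(P,Q) = 2.5630 bits.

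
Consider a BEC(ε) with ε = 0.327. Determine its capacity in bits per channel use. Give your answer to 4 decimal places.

0.6730 bits

Binary erasure channel: capacity C = 1 − ε.
C = 1 − 0.327 = 0.6730 bits per channel use.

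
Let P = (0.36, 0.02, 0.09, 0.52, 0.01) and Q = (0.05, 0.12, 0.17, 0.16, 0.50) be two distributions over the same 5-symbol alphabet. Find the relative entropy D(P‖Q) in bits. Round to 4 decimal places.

D(P‖Q) = Σ p·log₂(p/q).
  0.36·log₂(0.36/0.05) = 1.02528
  0.02·log₂(0.02/0.12) = -0.05170
  0.09·log₂(0.09/0.17) = -0.08258
  0.52·log₂(0.52/0.16) = 0.88423
  0.01·log₂(0.01/0.50) = -0.05644
D(P‖Q) = 1.7188 bits.

1.7188 bits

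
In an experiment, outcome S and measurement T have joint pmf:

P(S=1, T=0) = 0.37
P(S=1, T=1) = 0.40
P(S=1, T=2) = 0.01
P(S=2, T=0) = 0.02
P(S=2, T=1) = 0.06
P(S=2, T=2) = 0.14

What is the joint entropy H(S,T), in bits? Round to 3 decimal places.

H(S,T) = −Σ p(x,y)·log₂ p(x,y) over all 6 cells.
  cell (1,0): −0.37·log₂0.37 = 0.5307
  cell (1,1): −0.40·log₂0.40 = 0.5288
  cell (1,2): −0.01·log₂0.01 = 0.0664
  cell (2,0): −0.02·log₂0.02 = 0.1129
  cell (2,1): −0.06·log₂0.06 = 0.2435
  cell (2,2): −0.14·log₂0.14 = 0.3971
Sum = 1.879 bits.

1.879 bits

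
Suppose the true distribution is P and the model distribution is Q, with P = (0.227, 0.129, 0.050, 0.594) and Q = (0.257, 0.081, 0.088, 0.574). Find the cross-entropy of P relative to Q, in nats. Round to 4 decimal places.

H(P,Q) = −Σ p·ln q.
  −0.227·ln(0.257) = 0.30842
  −0.129·ln(0.081) = 0.32422
  −0.050·ln(0.088) = 0.12152
  −0.594·ln(0.574) = 0.32974
H(P,Q) = 1.0839 nats.

1.0839 nats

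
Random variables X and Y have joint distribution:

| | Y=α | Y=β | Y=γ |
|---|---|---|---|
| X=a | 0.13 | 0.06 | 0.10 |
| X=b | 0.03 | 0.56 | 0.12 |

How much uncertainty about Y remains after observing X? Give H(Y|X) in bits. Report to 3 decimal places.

1.077 bits

Chain rule: H(Y|X) = H(X,Y) − H(X).
Marginals: p(X) = (0.2900, 0.7100), p(Y) = (0.1600, 0.6200, 0.2200).
H(X,Y) = 1.9456 bits; H(X) = 0.8687 bits.
H(Y|X) = 1.9456 − 0.8687 = 1.077 bits.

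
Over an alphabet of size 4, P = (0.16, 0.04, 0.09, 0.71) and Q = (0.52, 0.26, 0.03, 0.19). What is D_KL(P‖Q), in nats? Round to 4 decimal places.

D(P‖Q) = Σ p·ln(p/q).
  0.16·ln(0.16/0.52) = -0.18858
  0.04·ln(0.04/0.26) = -0.07487
  0.09·ln(0.09/0.03) = 0.09888
  0.71·ln(0.71/0.19) = 0.93595
D(P‖Q) = 0.7714 nats.

0.7714 nats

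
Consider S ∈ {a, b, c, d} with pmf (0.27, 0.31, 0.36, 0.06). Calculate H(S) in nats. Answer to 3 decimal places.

H(S) = −Σ p·ln p.
  −(0.27)·ln(0.27) = 0.3535
  −(0.31)·ln(0.31) = 0.3631
  −(0.36)·ln(0.36) = 0.3678
  −(0.06)·ln(0.06) = 0.1688
Sum: 0.3535 + 0.3631 + 0.3678 + 0.1688 = 1.253 nats.

1.253 nats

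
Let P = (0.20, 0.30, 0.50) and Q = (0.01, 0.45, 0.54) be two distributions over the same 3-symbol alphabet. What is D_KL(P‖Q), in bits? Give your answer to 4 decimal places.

D(P‖Q) = Σ p·log₂(p/q).
  0.20·log₂(0.20/0.01) = 0.86439
  0.30·log₂(0.30/0.45) = -0.17549
  0.50·log₂(0.50/0.54) = -0.05552
D(P‖Q) = 0.6334 bits.

0.6334 bits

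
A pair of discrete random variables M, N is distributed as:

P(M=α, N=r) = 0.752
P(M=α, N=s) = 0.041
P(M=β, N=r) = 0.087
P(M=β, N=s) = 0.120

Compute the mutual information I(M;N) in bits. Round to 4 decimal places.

0.2007 bits

Marginals: p(M) = (0.7930, 0.2070), p(N) = (0.8390, 0.1610).
I(M;N) = Σ p(x,y)·log₂[p(x,y)/(p(x)p(y))].
  (α,r): 0.752·log₂(1.1303) = 0.13286
  (α,s): 0.041·log₂(0.3211) = -0.06719
  (β,r): 0.087·log₂(0.5009) = -0.08676
  (β,s): 0.120·log₂(3.6007) = 0.22179
Sum = 0.2007 bits.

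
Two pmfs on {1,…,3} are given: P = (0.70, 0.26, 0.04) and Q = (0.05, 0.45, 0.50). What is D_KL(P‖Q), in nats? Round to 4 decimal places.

1.6037 nats

D(P‖Q) = Σ p·ln(p/q).
  0.70·ln(0.70/0.05) = 1.84734
  0.26·ln(0.26/0.45) = -0.14263
  0.04·ln(0.04/0.50) = -0.10103
D(P‖Q) = 1.6037 nats.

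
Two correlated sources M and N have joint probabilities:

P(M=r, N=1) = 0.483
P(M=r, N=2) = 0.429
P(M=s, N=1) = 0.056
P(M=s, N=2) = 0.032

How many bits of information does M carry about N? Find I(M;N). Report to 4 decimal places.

0.0027 bits

Marginals: p(M) = (0.9120, 0.0880), p(N) = (0.5390, 0.4610).
I(M;N) = H(M) + H(N) − H(M,N).
H(M) = 0.4298, H(N) = 0.9956, H(M,N) = 1.4227.
I(M;N) = 0.4298 + 0.9956 − 1.4227 = 0.0027 bits.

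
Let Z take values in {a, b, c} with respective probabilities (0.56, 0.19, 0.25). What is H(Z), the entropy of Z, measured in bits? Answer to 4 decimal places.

1.4237 bits

H(Z) = −Σ p·log₂ p.
  −(0.56)·log₂(0.56) = 0.46844
  −(0.19)·log₂(0.19) = 0.45523
  −(0.25)·log₂(0.25) = 0.50000
Sum: 0.46844 + 0.45523 + 0.50000 = 1.4237 bits.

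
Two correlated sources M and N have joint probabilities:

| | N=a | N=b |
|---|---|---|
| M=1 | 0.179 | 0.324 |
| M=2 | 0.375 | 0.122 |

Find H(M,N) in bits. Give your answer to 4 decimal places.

H(M,N) = −Σ p(x,y)·log₂ p(x,y) over all 4 cells.
  cell (1,a): −0.179·log₂0.179 = 0.44427
  cell (1,b): −0.324·log₂0.324 = 0.52680
  cell (2,a): −0.375·log₂0.375 = 0.53064
  cell (2,b): −0.122·log₂0.122 = 0.37028
Sum = 1.8720 bits.

1.8720 bits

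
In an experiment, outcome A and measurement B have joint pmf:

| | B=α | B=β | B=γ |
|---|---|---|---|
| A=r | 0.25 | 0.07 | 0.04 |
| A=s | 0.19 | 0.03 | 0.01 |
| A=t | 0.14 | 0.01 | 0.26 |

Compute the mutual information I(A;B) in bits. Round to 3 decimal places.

Marginals: p(A) = (0.3600, 0.2300, 0.4100), p(B) = (0.5800, 0.1100, 0.3100).
I(A;B) = H(A) + H(B) − H(A,B).
H(A) = 1.5457, H(B) = 1.3299, H(A,B) = 2.5966.
I(A;B) = 1.5457 + 1.3299 − 2.5966 = 0.279 bits.

0.279 bits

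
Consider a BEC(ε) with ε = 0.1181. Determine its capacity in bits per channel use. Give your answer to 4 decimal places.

0.8819 bits

Binary erasure channel: capacity C = 1 − ε.
C = 1 − 0.1181 = 0.8819 bits per channel use.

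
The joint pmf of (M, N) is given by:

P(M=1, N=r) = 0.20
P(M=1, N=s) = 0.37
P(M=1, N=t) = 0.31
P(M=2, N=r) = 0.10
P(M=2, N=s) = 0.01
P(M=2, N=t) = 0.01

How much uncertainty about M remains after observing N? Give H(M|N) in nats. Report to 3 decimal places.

Chain rule: H(M|N) = H(M,N) − H(N).
Marginals: p(M) = (0.8800, 0.1200), p(N) = (0.3000, 0.3800, 0.3200).
H(M,N) = 1.3752 nats; H(N) = 1.0935 nats.
H(M|N) = 1.3752 − 1.0935 = 0.282 nats.

0.282 nats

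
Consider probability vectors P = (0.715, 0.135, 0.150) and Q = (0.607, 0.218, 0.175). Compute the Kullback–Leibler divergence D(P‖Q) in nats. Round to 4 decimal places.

D(P‖Q) = Σ p·ln(p/q).
  0.715·ln(0.715/0.607) = 0.11708
  0.135·ln(0.135/0.218) = -0.06469
  0.150·ln(0.150/0.175) = -0.02312
D(P‖Q) = 0.0293 nats.

0.0293 nats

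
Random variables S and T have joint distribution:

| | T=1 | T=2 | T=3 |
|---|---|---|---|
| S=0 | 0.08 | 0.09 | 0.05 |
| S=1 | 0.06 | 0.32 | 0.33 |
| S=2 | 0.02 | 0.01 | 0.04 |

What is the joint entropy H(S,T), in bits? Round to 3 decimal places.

H(S,T) = −Σ p(x,y)·log₂ p(x,y) over all 9 cells.
  cell (0,1): −0.08·log₂0.08 = 0.2915
  cell (0,2): −0.09·log₂0.09 = 0.3127
  cell (0,3): −0.05·log₂0.05 = 0.2161
  cell (1,1): −0.06·log₂0.06 = 0.2435
  cell (1,2): −0.32·log₂0.32 = 0.5260
  cell (1,3): −0.33·log₂0.33 = 0.5278
  cell (2,1): −0.02·log₂0.02 = 0.1129
  cell (2,2): −0.01·log₂0.01 = 0.0664
  cell (2,3): −0.04·log₂0.04 = 0.1858
Sum = 2.483 bits.

2.483 bits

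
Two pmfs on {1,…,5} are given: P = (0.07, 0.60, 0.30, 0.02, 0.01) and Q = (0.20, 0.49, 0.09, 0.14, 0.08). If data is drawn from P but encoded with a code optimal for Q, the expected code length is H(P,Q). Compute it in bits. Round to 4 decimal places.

1.9154 bits

H(P,Q) = −Σ p·log₂ q.
  −0.07·log₂(0.20) = 0.16253
  −0.60·log₂(0.49) = 0.61749
  −0.30·log₂(0.09) = 1.04218
  −0.02·log₂(0.14) = 0.05673
  −0.01·log₂(0.08) = 0.03644
H(P,Q) = 1.9154 bits.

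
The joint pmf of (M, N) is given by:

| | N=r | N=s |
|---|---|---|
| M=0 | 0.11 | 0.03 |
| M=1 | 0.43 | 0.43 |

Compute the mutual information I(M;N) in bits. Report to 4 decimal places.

Marginals: p(M) = (0.1400, 0.8600), p(N) = (0.5400, 0.4600).
I(M;N) = Σ p(x,y)·log₂[p(x,y)/(p(x)p(y))].
  (0,r): 0.11·log₂(1.4550) = 0.05951
  (0,s): 0.03·log₂(0.4658) = -0.03306
  (1,r): 0.43·log₂(0.9259) = -0.04774
  (1,s): 0.43·log₂(1.0870) = 0.05173
Sum = 0.0304 bits.

0.0304 bits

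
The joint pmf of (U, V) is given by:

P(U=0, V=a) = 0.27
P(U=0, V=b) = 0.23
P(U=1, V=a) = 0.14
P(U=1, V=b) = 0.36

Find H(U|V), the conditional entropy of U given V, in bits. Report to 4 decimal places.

0.9489 bits

Marginals: p(U) = (0.5000, 0.5000), p(V) = (0.4100, 0.5900).
H(U|V) = Σ p(V) · H(U|V=·).
  V=a: p=0.4100, H(U|V=a) = 0.9262
  V=b: p=0.5900, H(U|V=b) = 0.9647
Weighted sum = 0.9489 bits.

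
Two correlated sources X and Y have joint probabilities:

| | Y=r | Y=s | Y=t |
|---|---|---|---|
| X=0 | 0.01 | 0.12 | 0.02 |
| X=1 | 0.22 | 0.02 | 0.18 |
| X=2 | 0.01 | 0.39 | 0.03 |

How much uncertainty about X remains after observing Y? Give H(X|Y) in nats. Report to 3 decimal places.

0.600 nats

Chain rule: H(X|Y) = H(X,Y) − H(Y).
Marginals: p(X) = (0.1500, 0.4200, 0.4300), p(Y) = (0.2400, 0.5300, 0.2300).
H(X,Y) = 1.6172 nats; H(Y) = 1.0170 nats.
H(X|Y) = 1.6172 − 1.0170 = 0.600 nats.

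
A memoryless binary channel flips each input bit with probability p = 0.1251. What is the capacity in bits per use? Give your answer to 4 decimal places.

Binary symmetric channel: C = 1 − h₂(ε) where h₂ is the binary entropy function.
h₂(0.1251) = −0.1251·log₂0.1251 − 0.8749·log₂0.8749 = 0.5438.
C = 1 − 0.5438 = 0.4562 bits per channel use.

0.4562 bits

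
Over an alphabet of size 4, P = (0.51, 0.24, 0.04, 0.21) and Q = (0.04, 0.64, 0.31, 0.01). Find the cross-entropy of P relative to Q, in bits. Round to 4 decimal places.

3.9857 bits

H(P,Q) = −Σ p·log₂ q.
  −0.51·log₂(0.04) = 2.36837
  −0.24·log₂(0.64) = 0.15453
  −0.04·log₂(0.31) = 0.06759
  −0.21·log₂(0.01) = 1.39521
H(P,Q) = 3.9857 bits.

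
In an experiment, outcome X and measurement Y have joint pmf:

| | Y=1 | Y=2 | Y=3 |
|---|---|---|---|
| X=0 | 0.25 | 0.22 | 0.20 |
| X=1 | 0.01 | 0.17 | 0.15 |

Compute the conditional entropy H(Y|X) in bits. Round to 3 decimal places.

Chain rule: H(Y|X) = H(X,Y) − H(X).
Marginals: p(X) = (0.6700, 0.3300), p(Y) = (0.2600, 0.3900, 0.3500).
H(X,Y) = 2.3565 bits; H(X) = 0.9149 bits.
H(Y|X) = 2.3565 − 0.9149 = 1.442 bits.

1.442 bits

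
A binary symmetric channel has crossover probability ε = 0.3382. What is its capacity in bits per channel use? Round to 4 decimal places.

Binary symmetric channel: C = 1 − h₂(ε) where h₂ is the binary entropy function.
h₂(0.3382) = −0.3382·log₂0.3382 − 0.6618·log₂0.6618 = 0.9231.
C = 1 − 0.9231 = 0.0769 bits per channel use.

0.0769 bits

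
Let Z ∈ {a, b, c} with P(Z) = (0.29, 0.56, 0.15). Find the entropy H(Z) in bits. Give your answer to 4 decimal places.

H(Z) = −Σ p·log₂ p.
  −(0.29)·log₂(0.29) = 0.51790
  −(0.56)·log₂(0.56) = 0.46844
  −(0.15)·log₂(0.15) = 0.41054
Sum: 0.51790 + 0.46844 + 0.41054 = 1.3969 bits.

1.3969 bits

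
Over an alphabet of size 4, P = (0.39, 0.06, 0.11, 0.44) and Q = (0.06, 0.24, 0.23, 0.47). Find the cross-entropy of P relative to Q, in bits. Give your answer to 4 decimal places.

H(P,Q) = −Σ p·log₂ q.
  −0.39·log₂(0.06) = 1.58297
  −0.06·log₂(0.24) = 0.12353
  −0.11·log₂(0.23) = 0.23323
  −0.44·log₂(0.47) = 0.47928
H(P,Q) = 2.4190 bits.

2.4190 bits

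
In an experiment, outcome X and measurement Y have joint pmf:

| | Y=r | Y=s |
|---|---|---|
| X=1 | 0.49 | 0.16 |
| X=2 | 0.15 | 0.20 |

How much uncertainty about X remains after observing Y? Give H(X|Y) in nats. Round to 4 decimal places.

Chain rule: H(X|Y) = H(X,Y) − H(Y).
Marginals: p(X) = (0.6500, 0.3500), p(Y) = (0.6400, 0.3600).
H(X,Y) = 1.2492 nats; H(Y) = 0.6534 nats.
H(X|Y) = 1.2492 − 0.6534 = 0.5958 nats.

0.5958 nats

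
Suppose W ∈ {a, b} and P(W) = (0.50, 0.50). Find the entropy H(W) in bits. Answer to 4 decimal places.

1.0000 bits

H(W) = −Σ p·log₂ p.
  −(0.50)·log₂(0.50) = 0.50000
  −(0.50)·log₂(0.50) = 0.50000
Sum: 0.50000 + 0.50000 = 1.0000 bits.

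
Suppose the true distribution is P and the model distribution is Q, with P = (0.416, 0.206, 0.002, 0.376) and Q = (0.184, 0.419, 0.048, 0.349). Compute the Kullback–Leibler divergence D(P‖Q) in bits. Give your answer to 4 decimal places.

D(P‖Q) = Σ p·log₂(p/q).
  0.416·log₂(0.416/0.184) = 0.48958
  0.206·log₂(0.206/0.419) = -0.21101
  0.002·log₂(0.002/0.048) = -0.00917
  0.376·log₂(0.376/0.349) = 0.04042
D(P‖Q) = 0.3098 bits.

0.3098 bits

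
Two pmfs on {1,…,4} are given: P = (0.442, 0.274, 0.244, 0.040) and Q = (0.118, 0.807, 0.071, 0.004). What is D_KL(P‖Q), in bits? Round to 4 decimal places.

0.9826 bits

D(P‖Q) = Σ p·log₂(p/q).
  0.442·log₂(0.442/0.118) = 0.84212
  0.274·log₂(0.274/0.807) = -0.42700
  0.244·log₂(0.244/0.071) = 0.43456
  0.040·log₂(0.040/0.004) = 0.13288
D(P‖Q) = 0.9826 bits.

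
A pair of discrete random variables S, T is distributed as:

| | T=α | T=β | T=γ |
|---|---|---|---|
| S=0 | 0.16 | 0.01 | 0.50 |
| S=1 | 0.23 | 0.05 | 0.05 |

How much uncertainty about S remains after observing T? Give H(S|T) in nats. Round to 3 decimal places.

0.459 nats

Chain rule: H(S|T) = H(S,T) − H(T).
Marginals: p(S) = (0.6700, 0.3300), p(T) = (0.3900, 0.0600, 0.5500).
H(S,T) = 1.3234 nats; H(T) = 0.8648 nats.
H(S|T) = 1.3234 − 0.8648 = 0.459 nats.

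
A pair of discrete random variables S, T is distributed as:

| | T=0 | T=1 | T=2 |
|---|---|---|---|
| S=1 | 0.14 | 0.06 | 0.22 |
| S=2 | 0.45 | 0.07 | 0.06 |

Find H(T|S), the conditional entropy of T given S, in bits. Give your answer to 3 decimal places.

Chain rule: H(T|S) = H(S,T) − H(S).
Marginals: p(S) = (0.4200, 0.5800), p(T) = (0.5900, 0.1300, 0.2800).
H(S,T) = 2.1517 bits; H(S) = 0.9815 bits.
H(T|S) = 2.1517 − 0.9815 = 1.170 bits.

1.170 bits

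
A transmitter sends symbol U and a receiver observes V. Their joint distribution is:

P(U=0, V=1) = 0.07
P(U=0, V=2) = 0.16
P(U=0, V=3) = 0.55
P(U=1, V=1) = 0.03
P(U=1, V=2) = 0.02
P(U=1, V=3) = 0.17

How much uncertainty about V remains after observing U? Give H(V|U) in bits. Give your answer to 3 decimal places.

1.105 bits

Marginals: p(U) = (0.7800, 0.2200), p(V) = (0.1000, 0.1800, 0.7200).
H(V|U) = Σ p(U) · H(V|U=·).
  U=0: p=0.7800, H(V|U=0) = 1.1363
  U=1: p=0.2200, H(V|U=1) = 0.9939
Weighted sum = 1.105 bits.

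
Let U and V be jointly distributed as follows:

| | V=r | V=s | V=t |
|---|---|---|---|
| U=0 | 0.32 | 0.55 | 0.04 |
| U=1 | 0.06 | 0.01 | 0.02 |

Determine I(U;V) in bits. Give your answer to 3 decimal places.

0.070 bits

Marginals: p(U) = (0.9100, 0.0900), p(V) = (0.3800, 0.5600, 0.0600).
I(U;V) = Σ p(x,y)·log₂[p(x,y)/(p(x)p(y))].
  (0,r): 0.32·log₂(0.9254) = -0.0358
  (0,s): 0.55·log₂(1.0793) = 0.0605
  (0,t): 0.04·log₂(0.7326) = -0.0180
  (1,r): 0.06·log₂(1.7544) = 0.0487
  (1,s): 0.01·log₂(0.1984) = -0.0233
  (1,t): 0.02·log₂(3.7037) = 0.0378
Sum = 0.070 bits.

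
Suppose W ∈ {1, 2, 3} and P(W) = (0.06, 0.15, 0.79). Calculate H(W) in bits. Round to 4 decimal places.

H(W) = −Σ p·log₂ p.
  −(0.06)·log₂(0.06) = 0.24353
  −(0.15)·log₂(0.15) = 0.41054
  −(0.79)·log₂(0.79) = 0.26866
Sum: 0.24353 + 0.41054 + 0.26866 = 0.9227 bits.

0.9227 bits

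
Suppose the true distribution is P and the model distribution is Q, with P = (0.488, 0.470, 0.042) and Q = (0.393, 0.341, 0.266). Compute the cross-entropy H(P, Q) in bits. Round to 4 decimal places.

1.4673 bits

H(P,Q) = −Σ p·log₂ q.
  −0.488·log₂(0.393) = 0.65753
  −0.470·log₂(0.341) = 0.72951
  −0.042·log₂(0.266) = 0.08024
H(P,Q) = 1.4673 bits.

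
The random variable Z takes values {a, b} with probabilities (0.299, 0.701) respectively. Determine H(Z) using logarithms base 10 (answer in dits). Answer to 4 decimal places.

0.2649 dits

H(Z) = −Σ p·log₁₀ p.
  −(0.299)·log₁₀(0.299) = 0.15677
  −(0.701)·log₁₀(0.701) = 0.10815
Sum: 0.15677 + 0.10815 = 0.2649 dits.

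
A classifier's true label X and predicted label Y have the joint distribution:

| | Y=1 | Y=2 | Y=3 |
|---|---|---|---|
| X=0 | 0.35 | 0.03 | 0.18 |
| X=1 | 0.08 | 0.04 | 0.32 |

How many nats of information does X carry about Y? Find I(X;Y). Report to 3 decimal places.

Marginals: p(X) = (0.5600, 0.4400), p(Y) = (0.4300, 0.0700, 0.5000).
I(X;Y) = Σ p(x,y)·ln[p(x,y)/(p(x)p(y))].
  (0,1): 0.35·ln(1.4535) = 0.1309
  (0,2): 0.03·ln(0.7653) = -0.0080
  (0,3): 0.18·ln(0.6429) = -0.0795
  (1,1): 0.08·ln(0.4228) = -0.0689
  (1,2): 0.04·ln(1.2987) = 0.0105
  (1,3): 0.32·ln(1.4545) = 0.1199
Sum = 0.105 nats.

0.105 nats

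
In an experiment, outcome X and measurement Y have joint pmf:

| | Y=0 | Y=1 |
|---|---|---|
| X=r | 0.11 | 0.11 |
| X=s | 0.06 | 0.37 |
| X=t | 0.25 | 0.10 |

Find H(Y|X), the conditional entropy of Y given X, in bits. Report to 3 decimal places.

Marginals: p(X) = (0.2200, 0.4300, 0.3500), p(Y) = (0.4200, 0.5800).
H(Y|X) = Σ p(X) · H(Y|X=·).
  X=r: p=0.2200, H(Y|X=r) = 1.0000
  X=s: p=0.4300, H(Y|X=s) = 0.5830
  X=t: p=0.3500, H(Y|X=t) = 0.8631
Weighted sum = 0.773 bits.

0.773 bits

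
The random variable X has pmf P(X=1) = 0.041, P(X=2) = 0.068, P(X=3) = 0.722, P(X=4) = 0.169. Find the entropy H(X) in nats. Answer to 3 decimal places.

H(X) = −Σ p·ln p.
  −(0.041)·ln(0.041) = 0.1310
  −(0.068)·ln(0.068) = 0.1828
  −(0.722)·ln(0.722) = 0.2352
  −(0.169)·ln(0.169) = 0.3005
Sum: 0.1310 + 0.1828 + 0.2352 + 0.3005 = 0.849 nats.

0.849 nats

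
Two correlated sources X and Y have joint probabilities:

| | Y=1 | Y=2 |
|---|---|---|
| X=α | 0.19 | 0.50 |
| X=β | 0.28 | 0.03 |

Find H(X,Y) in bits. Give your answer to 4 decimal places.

H(X,Y) = −Σ p(x,y)·log₂ p(x,y) over all 4 cells.
  cell (α,1): −0.19·log₂0.19 = 0.45523
  cell (α,2): −0.50·log₂0.50 = 0.50000
  cell (β,1): −0.28·log₂0.28 = 0.51422
  cell (β,2): −0.03·log₂0.03 = 0.15177
Sum = 1.6212 bits.

1.6212 bits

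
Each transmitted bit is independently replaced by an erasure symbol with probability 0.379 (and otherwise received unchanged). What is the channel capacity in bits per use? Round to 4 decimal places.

0.6210 bits

Binary erasure channel: capacity C = 1 − ε.
C = 1 − 0.379 = 0.6210 bits per channel use.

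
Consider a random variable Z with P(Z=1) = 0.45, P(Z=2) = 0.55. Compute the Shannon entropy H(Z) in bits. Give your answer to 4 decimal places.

H(Z) = −Σ p·log₂ p.
  −(0.45)·log₂(0.45) = 0.51840
  −(0.55)·log₂(0.55) = 0.47437
Sum: 0.51840 + 0.47437 = 0.9928 bits.

0.9928 bits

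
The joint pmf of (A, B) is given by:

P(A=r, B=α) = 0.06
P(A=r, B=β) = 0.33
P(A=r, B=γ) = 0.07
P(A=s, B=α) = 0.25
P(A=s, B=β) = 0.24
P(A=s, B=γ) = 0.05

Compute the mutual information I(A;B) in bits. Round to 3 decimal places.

Marginals: p(A) = (0.4600, 0.5400), p(B) = (0.3100, 0.5700, 0.1200).
I(A;B) = H(A) + H(B) − H(A,B).
H(A) = 0.9954, H(B) = 1.3531, H(A,B) = 2.2501.
I(A;B) = 0.9954 + 1.3531 − 2.2501 = 0.098 bits.

0.098 bits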